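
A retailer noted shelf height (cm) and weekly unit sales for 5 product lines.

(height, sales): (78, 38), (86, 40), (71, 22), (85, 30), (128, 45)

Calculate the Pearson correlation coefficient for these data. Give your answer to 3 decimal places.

0.738

n = 5, Σx = 448, Σy = 175, Σx² = 42130, Σy² = 6453, Σxy = 16276
nΣxy − ΣxΣy = 81380 − 78400 = 2980
nΣx² − (Σx)² = 210650 − 200704 = 9946; nΣy² − (Σy)² = 32265 − 30625 = 1640
r = 2980 / √(9946 × 1640) = 2980 / 4038.7424 ≈ 0.738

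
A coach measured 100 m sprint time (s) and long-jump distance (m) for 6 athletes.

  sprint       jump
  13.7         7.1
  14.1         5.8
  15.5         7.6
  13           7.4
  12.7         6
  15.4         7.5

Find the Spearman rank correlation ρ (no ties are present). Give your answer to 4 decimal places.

Rank sprint: 3, 4, 6, 2, 1, 5
Rank jump: 3, 1, 6, 4, 2, 5
d = rank(sprint) − rank(jump): 0, 3, 0, -2, -1, 0; Σd² = 14
ρ = 1 − 6Σd² / [n(n²−1)] = 1 − 6×14 / (6×35) = 1 − 84/210 ≈ 0.6000

0.6000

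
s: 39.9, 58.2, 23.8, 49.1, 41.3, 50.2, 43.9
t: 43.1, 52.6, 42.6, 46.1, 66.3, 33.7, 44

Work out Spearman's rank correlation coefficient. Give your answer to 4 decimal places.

0.2143

Rank s: 2, 7, 1, 5, 3, 6, 4
Rank t: 3, 6, 2, 5, 7, 1, 4
d = rank(s) − rank(t): -1, 1, -1, 0, -4, 5, 0; Σd² = 44
ρ = 1 − 6Σd² / [n(n²−1)] = 1 − 6×44 / (7×48) = 1 − 264/336 ≈ 0.2143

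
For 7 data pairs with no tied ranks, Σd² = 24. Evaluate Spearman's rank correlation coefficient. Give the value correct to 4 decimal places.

0.5714

ρ = 1 − 6Σd² / [n(n²−1)] = 1 − 6×24 / (7×48)
  = 1 − 144/336 = 1 − 0.42857 ≈ 0.5714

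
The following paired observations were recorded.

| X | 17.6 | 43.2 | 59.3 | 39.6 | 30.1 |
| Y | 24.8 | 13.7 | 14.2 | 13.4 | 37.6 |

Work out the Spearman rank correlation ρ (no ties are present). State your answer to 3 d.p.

-0.500

Rank X: 1, 4, 5, 3, 2
Rank Y: 4, 2, 3, 1, 5
d = rank(X) − rank(Y): -3, 2, 2, 2, -3; Σd² = 30
ρ = 1 − 6Σd² / [n(n²−1)] = 1 − 6×30 / (5×24) = 1 − 180/120 ≈ -0.500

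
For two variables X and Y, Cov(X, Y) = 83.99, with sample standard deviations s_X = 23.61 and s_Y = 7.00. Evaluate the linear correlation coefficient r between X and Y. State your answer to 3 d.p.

0.508

r = Cov(X,Y) / (s_X · s_Y) = 83.99 / (23.61 × 7.00)
  = 83.99 / 165.2700 ≈ 0.508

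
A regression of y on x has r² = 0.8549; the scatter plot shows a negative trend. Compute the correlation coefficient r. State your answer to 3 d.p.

-0.925

|r| = √0.8549 = 0.925
The association is negative, so r = −0.925.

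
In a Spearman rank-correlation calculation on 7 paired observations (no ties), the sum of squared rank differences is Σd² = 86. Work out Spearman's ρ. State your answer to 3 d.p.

ρ = 1 − 6Σd² / [n(n²−1)] = 1 − 6×86 / (7×48)
  = 1 − 516/336 = 1 − 1.5357 ≈ -0.536

-0.536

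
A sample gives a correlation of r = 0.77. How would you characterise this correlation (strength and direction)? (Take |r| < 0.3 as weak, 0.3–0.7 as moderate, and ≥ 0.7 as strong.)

r = 0.77 > 0 so the relationship is positive.
|r| = 0.77, which falls in the strong range.

strong positive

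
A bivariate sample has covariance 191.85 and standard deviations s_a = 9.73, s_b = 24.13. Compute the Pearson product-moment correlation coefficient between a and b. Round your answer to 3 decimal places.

r = Cov(a,b) / (s_a · s_b) = 191.85 / (9.73 × 24.13)
  = 191.85 / 234.7849 ≈ 0.817

0.817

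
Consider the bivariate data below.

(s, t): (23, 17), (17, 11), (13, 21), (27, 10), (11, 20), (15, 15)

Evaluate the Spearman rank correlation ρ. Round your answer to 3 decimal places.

Rank s: 5, 4, 2, 6, 1, 3
Rank t: 4, 2, 6, 1, 5, 3
d = rank(s) − rank(t): 1, 2, -4, 5, -4, 0; Σd² = 62
ρ = 1 − 6Σd² / [n(n²−1)] = 1 − 6×62 / (6×35) = 1 − 372/210 ≈ -0.771

-0.771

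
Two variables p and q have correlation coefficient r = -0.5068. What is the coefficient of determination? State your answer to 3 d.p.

0.257

r² = (-0.5068)² = 0.257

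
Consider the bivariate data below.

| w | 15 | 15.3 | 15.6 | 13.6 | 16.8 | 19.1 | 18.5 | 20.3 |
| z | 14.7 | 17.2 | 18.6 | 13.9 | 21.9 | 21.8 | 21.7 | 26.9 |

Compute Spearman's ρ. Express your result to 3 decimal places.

Rank w: 2, 3, 4, 1, 5, 7, 6, 8
Rank z: 2, 3, 4, 1, 7, 6, 5, 8
d = rank(w) − rank(z): 0, 0, 0, 0, -2, 1, 1, 0; Σd² = 6
ρ = 1 − 6Σd² / [n(n²−1)] = 1 − 6×6 / (8×63) = 1 − 36/504 ≈ 0.929

0.929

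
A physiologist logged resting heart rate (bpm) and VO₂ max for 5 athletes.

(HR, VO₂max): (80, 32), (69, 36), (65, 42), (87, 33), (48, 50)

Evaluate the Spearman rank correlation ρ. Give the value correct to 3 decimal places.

Rank HR: 4, 3, 2, 5, 1
Rank VO₂max: 1, 3, 4, 2, 5
d = rank(HR) − rank(VO₂max): 3, 0, -2, 3, -4; Σd² = 38
ρ = 1 − 6Σd² / [n(n²−1)] = 1 − 6×38 / (5×24) = 1 − 228/120 ≈ -0.900

-0.900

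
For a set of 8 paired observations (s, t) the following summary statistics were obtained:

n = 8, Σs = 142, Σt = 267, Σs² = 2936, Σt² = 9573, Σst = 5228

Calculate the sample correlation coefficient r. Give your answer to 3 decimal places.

0.932

r = (nΣst − ΣsΣt) / √[(nΣs² − (Σs)²)(nΣt² − (Σt)²)]
Numerator: 8×5228 − 142×267 = 3910
Denominator: √[(23488 − 20164)(76584 − 71289)] = √[3324 × 5295] = 4195.3045
r = 3910 / 4195.3045 ≈ 0.932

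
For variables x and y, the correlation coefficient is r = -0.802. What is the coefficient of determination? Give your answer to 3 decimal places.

0.643

r² = (-0.802)² = 0.643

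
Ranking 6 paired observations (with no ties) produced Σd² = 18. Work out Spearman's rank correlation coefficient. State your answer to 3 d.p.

ρ = 1 − 6Σd² / [n(n²−1)] = 1 − 6×18 / (6×35)
  = 1 − 108/210 = 1 − 0.5143 ≈ 0.486

0.486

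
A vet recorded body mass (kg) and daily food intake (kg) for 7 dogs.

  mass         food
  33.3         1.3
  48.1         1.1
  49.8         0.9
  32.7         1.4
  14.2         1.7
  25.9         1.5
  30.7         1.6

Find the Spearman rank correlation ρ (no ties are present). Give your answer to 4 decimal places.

-0.9643

Rank mass: 5, 6, 7, 4, 1, 2, 3
Rank food: 3, 2, 1, 4, 7, 5, 6
d = rank(mass) − rank(food): 2, 4, 6, 0, -6, -3, -3; Σd² = 110
ρ = 1 − 6Σd² / [n(n²−1)] = 1 − 6×110 / (7×48) = 1 − 660/336 ≈ -0.9643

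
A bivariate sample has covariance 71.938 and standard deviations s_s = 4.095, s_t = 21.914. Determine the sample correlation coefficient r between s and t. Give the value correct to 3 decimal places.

0.802

r = Cov(s,t) / (s_s · s_t) = 71.938 / (4.095 × 21.914)
  = 71.938 / 89.7378 ≈ 0.802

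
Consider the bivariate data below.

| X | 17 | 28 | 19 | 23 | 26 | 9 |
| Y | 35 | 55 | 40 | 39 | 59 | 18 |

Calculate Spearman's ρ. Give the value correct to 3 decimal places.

Rank X: 2, 6, 3, 4, 5, 1
Rank Y: 2, 5, 4, 3, 6, 1
d = rank(X) − rank(Y): 0, 1, -1, 1, -1, 0; Σd² = 4
ρ = 1 − 6Σd² / [n(n²−1)] = 1 − 6×4 / (6×35) = 1 − 24/210 ≈ 0.886

0.886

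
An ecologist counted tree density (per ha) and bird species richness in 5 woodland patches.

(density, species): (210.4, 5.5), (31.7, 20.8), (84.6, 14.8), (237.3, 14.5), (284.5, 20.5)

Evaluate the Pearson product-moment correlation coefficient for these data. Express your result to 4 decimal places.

-0.2157

n = 5, Σx = 848.5, Σy = 76.1, Σx² = 189681.75, Σy² = 1312.43, Σxy = 12341.74
nΣxy − ΣxΣy = 61708.7 − 64570.85 = -2862.15
nΣx² − (Σx)² = 948408.75 − 719952.25 = 228456.5; nΣy² − (Σy)² = 6562.15 − 5791.21 = 770.94
r = -2862.15 / √(228456.5 × 770.94) = -2862.15 / 13271.2567 ≈ -0.2157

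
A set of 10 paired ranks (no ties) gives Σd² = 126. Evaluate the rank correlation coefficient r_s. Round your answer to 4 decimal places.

ρ = 1 − 6Σd² / [n(n²−1)] = 1 − 6×126 / (10×99)
  = 1 − 756/990 = 1 − 0.76364 ≈ 0.2364

0.2364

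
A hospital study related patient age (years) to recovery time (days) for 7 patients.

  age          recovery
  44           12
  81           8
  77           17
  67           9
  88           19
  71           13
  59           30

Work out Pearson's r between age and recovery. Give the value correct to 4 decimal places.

n = 7, Σx = 487, Σy = 108, Σx² = 35181, Σy² = 2008, Σxy = 7453
nΣxy − ΣxΣy = 52171 − 52596 = -425
nΣx² − (Σx)² = 246267 − 237169 = 9098; nΣy² − (Σy)² = 14056 − 11664 = 2392
r = -425 / √(9098 × 2392) = -425 / 4665.0205 ≈ -0.0911

-0.0911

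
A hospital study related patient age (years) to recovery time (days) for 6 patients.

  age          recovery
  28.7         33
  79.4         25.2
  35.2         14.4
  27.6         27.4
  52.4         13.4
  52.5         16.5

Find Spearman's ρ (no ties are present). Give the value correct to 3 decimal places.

Rank age: 2, 6, 3, 1, 4, 5
Rank recovery: 6, 4, 2, 5, 1, 3
d = rank(age) − rank(recovery): -4, 2, 1, -4, 3, 2; Σd² = 50
ρ = 1 − 6Σd² / [n(n²−1)] = 1 − 6×50 / (6×35) = 1 − 300/210 ≈ -0.429

-0.429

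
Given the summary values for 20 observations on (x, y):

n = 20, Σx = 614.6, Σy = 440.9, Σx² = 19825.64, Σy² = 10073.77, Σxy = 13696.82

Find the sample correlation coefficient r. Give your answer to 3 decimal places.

r = (nΣxy − ΣxΣy) / √[(nΣx² − (Σx)²)(nΣy² − (Σy)²)]
Numerator: 20×13696.82 − 614.6×440.9 = 2959.26
Denominator: √[(396512.8 − 377733.16)(201475.4 − 194392.81)] = √[18779.64 × 7082.59] = 11532.9307
r = 2959.26 / 11532.9307 ≈ 0.257

0.257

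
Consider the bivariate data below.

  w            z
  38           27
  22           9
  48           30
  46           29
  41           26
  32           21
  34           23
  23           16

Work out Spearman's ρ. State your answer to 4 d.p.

0.9762

Rank w: 5, 1, 8, 7, 6, 3, 4, 2
Rank z: 6, 1, 8, 7, 5, 3, 4, 2
d = rank(w) − rank(z): -1, 0, 0, 0, 1, 0, 0, 0; Σd² = 2
ρ = 1 − 6Σd² / [n(n²−1)] = 1 − 6×2 / (8×63) = 1 − 12/504 ≈ 0.9762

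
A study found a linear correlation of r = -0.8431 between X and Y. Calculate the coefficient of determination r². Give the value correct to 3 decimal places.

r² = (-0.8431)² = 0.711

0.711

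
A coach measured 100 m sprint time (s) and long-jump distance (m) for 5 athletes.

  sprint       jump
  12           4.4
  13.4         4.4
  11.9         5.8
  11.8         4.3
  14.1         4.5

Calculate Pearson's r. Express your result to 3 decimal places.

n = 5, Σx = 63.2, Σy = 23.4, Σx² = 803.22, Σy² = 111.1, Σxy = 294.97
nΣxy − ΣxΣy = 1474.85 − 1478.88 = -4.03
nΣx² − (Σx)² = 4016.1 − 3994.24 = 21.86; nΣy² − (Σy)² = 555.5 − 547.56 = 7.94
r = -4.03 / √(21.86 × 7.94) = -4.03 / 13.1745 ≈ -0.306

-0.306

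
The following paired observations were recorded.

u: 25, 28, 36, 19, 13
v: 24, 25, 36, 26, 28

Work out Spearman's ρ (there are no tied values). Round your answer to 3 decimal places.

Rank u: 3, 4, 5, 2, 1
Rank v: 1, 2, 5, 3, 4
d = rank(u) − rank(v): 2, 2, 0, -1, -3; Σd² = 18
ρ = 1 − 6Σd² / [n(n²−1)] = 1 − 6×18 / (5×24) = 1 − 108/120 ≈ 0.100

0.100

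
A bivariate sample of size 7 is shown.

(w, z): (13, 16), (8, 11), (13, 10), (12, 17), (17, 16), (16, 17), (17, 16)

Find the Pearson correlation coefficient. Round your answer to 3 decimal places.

n = 7, Σw = 96, Σz = 103, Σw² = 1380, Σz² = 1567, Σwz = 1446
nΣwz − ΣwΣz = 10122 − 9888 = 234
nΣw² − (Σw)² = 9660 − 9216 = 444; nΣz² − (Σz)² = 10969 − 10609 = 360
r = 234 / √(444 × 360) = 234 / 399.7999 ≈ 0.585

0.585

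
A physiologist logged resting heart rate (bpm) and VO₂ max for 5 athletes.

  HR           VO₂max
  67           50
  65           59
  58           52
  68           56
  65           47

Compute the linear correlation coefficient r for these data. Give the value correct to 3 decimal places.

0.129

n = 5, Σx = 323, Σy = 264, Σx² = 20927, Σy² = 14030, Σxy = 17064
nΣxy − ΣxΣy = 85320 − 85272 = 48
nΣx² − (Σx)² = 104635 − 104329 = 306; nΣy² − (Σy)² = 70150 − 69696 = 454
r = 48 / √(306 × 454) = 48 / 372.7251 ≈ 0.129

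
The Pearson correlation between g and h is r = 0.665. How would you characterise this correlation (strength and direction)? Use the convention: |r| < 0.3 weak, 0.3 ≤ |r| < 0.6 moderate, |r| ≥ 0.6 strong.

r = 0.665 > 0 so the relationship is positive.
|r| = 0.665, which falls in the strong range.

strong positive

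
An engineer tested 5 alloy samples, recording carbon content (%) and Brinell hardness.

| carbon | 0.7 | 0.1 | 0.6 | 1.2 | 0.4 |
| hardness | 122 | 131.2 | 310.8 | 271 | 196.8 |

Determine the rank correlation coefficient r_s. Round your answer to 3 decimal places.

0.200

Rank carbon: 4, 1, 3, 5, 2
Rank hardness: 1, 2, 5, 4, 3
d = rank(carbon) − rank(hardness): 3, -1, -2, 1, -1; Σd² = 16
ρ = 1 − 6Σd² / [n(n²−1)] = 1 − 6×16 / (5×24) = 1 − 96/120 ≈ 0.200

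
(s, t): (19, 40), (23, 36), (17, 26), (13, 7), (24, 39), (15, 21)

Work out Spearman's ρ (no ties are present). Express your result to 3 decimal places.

0.829

Rank s: 4, 5, 3, 1, 6, 2
Rank t: 6, 4, 3, 1, 5, 2
d = rank(s) − rank(t): -2, 1, 0, 0, 1, 0; Σd² = 6
ρ = 1 − 6Σd² / [n(n²−1)] = 1 − 6×6 / (6×35) = 1 − 36/210 ≈ 0.829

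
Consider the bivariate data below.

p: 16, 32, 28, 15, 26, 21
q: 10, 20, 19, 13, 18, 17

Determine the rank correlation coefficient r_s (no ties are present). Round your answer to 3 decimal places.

0.943

Rank p: 2, 6, 5, 1, 4, 3
Rank q: 1, 6, 5, 2, 4, 3
d = rank(p) − rank(q): 1, 0, 0, -1, 0, 0; Σd² = 2
ρ = 1 − 6Σd² / [n(n²−1)] = 1 − 6×2 / (6×35) = 1 − 12/210 ≈ 0.943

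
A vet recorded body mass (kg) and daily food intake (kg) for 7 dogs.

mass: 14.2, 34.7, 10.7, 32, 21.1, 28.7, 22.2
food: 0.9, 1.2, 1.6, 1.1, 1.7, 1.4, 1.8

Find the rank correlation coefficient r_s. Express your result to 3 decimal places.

Rank mass: 2, 7, 1, 6, 3, 5, 4
Rank food: 1, 3, 5, 2, 6, 4, 7
d = rank(mass) − rank(food): 1, 4, -4, 4, -3, 1, -3; Σd² = 68
ρ = 1 − 6Σd² / [n(n²−1)] = 1 − 6×68 / (7×48) = 1 − 408/336 ≈ -0.214

-0.214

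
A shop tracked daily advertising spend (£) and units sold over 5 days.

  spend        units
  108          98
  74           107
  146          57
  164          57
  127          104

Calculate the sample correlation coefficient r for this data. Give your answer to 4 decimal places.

-0.8444

n = 5, Σx = 619, Σy = 423, Σx² = 81481, Σy² = 38367, Σxy = 49380
nΣxy − ΣxΣy = 246900 − 261837 = -14937
nΣx² − (Σx)² = 407405 − 383161 = 24244; nΣy² − (Σy)² = 191835 − 178929 = 12906
r = -14937 / √(24244 × 12906) = -14937 / 17688.7836 ≈ -0.8444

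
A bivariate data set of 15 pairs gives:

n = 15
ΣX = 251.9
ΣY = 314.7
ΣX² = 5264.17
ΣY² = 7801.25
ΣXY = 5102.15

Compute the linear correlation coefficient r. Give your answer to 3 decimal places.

-0.164

r = (nΣXY − ΣXΣY) / √[(nΣX² − (ΣX)²)(nΣY² − (ΣY)²)]
Numerator: 15×5102.15 − 251.9×314.7 = -2740.68
Denominator: √[(78962.55 − 63453.61)(117018.75 − 99036.09)] = √[15508.94 × 17982.66] = 16700.0597
r = -2740.68 / 16700.0597 ≈ -0.164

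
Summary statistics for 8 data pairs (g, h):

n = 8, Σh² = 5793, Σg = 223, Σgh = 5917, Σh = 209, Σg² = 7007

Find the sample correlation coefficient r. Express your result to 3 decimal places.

r = (nΣgh − ΣgΣh) / √[(nΣg² − (Σg)²)(nΣh² − (Σh)²)]
Numerator: 8×5917 − 223×209 = 729
Denominator: √[(56056 − 49729)(46344 − 43681)] = √[6327 × 2663] = 4104.7291
r = 729 / 4104.7291 ≈ 0.178

0.178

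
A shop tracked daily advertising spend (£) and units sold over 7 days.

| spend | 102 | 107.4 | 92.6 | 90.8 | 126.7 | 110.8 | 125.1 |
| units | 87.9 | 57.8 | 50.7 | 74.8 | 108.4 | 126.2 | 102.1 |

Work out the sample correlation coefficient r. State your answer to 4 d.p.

0.6582

n = 7, Σx = 755.4, Σy = 607.9, Σx² = 82737.7, Σy² = 57334.19, Σxy = 67150.13
nΣxy − ΣxΣy = 470050.91 − 459207.66 = 10843.25
nΣx² − (Σx)² = 579163.9 − 570629.16 = 8534.74; nΣy² − (Σy)² = 401339.33 − 369542.41 = 31796.92
r = 10843.25 / √(8534.74 × 31796.92) = 10843.25 / 16473.5681 ≈ 0.6582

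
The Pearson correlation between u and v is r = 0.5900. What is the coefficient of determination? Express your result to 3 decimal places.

r² = (0.5900)² = 0.348

0.348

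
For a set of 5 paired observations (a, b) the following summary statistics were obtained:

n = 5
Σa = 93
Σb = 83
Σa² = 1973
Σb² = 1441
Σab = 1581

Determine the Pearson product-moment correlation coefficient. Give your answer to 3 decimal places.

0.300

r = (nΣab − ΣaΣb) / √[(nΣa² − (Σa)²)(nΣb² − (Σb)²)]
Numerator: 5×1581 − 93×83 = 186
Denominator: √[(9865 − 8649)(7205 − 6889)] = √[1216 × 316] = 619.8839
r = 186 / 619.8839 ≈ 0.300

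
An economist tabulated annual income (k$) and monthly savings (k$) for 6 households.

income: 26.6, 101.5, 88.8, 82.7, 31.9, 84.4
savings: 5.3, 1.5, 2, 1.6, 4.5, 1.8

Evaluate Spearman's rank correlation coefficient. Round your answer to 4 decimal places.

Rank income: 1, 6, 5, 3, 2, 4
Rank savings: 6, 1, 4, 2, 5, 3
d = rank(income) − rank(savings): -5, 5, 1, 1, -3, 1; Σd² = 62
ρ = 1 − 6Σd² / [n(n²−1)] = 1 − 6×62 / (6×35) = 1 − 372/210 ≈ -0.7714

-0.7714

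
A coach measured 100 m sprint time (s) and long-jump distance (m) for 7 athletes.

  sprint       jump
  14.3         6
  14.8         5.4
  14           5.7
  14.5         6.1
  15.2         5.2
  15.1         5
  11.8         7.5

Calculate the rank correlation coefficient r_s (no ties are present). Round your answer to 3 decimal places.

-0.821

Rank sprint: 3, 5, 2, 4, 7, 6, 1
Rank jump: 5, 3, 4, 6, 2, 1, 7
d = rank(sprint) − rank(jump): -2, 2, -2, -2, 5, 5, -6; Σd² = 102
ρ = 1 − 6Σd² / [n(n²−1)] = 1 − 6×102 / (7×48) = 1 − 612/336 ≈ -0.821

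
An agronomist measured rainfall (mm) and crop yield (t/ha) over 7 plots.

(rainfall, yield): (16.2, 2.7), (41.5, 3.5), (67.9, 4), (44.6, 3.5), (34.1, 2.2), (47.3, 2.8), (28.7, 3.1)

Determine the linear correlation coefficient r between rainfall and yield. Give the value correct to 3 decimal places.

0.683

n = 7, Σx = 280.3, Σy = 21.8, Σx² = 12808.05, Σy² = 70.08, Σxy = 913.12
nΣxy − ΣxΣy = 6391.84 − 6110.54 = 281.3
nΣx² − (Σx)² = 89656.35 − 78568.09 = 11088.26; nΣy² − (Σy)² = 490.56 − 475.24 = 15.32
r = 281.3 / √(11088.26 × 15.32) = 281.3 / 412.1555 ≈ 0.683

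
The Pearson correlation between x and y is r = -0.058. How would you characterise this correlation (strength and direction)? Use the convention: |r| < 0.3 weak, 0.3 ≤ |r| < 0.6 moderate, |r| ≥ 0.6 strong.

r = -0.058 < 0 so the relationship is negative.
|r| = 0.058, which falls in the weak range.

weak negative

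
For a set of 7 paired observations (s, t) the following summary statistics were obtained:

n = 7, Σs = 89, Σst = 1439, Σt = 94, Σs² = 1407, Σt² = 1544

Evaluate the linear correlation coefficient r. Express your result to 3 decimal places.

0.875

r = (nΣst − ΣsΣt) / √[(nΣs² − (Σs)²)(nΣt² − (Σt)²)]
Numerator: 7×1439 − 89×94 = 1707
Denominator: √[(9849 − 7921)(10808 − 8836)] = √[1928 × 1972] = 1949.8759
r = 1707 / 1949.8759 ≈ 0.875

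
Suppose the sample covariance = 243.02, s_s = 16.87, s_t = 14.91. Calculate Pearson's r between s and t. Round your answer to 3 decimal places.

r = Cov(s,t) / (s_s · s_t) = 243.02 / (16.87 × 14.91)
  = 243.02 / 251.5317 ≈ 0.966

0.966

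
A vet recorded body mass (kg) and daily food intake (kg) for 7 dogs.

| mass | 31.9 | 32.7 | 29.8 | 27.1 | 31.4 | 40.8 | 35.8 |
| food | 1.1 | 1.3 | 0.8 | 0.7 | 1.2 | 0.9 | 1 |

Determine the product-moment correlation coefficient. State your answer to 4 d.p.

n = 7, Σx = 229.5, Σy = 7, Σx² = 7641.59, Σy² = 7.28, Σxy = 230.61
nΣxy − ΣxΣy = 1614.27 − 1606.5 = 7.77
nΣx² − (Σx)² = 53491.13 − 52670.25 = 820.88; nΣy² − (Σy)² = 50.96 − 49 = 1.96
r = 7.77 / √(820.88 × 1.96) = 7.77 / 40.1114 ≈ 0.1937

0.1937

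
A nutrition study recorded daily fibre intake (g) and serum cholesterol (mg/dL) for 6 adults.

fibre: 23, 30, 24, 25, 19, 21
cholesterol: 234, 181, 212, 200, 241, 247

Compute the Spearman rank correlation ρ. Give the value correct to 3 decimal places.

-0.943

Rank fibre: 3, 6, 4, 5, 1, 2
Rank cholesterol: 4, 1, 3, 2, 5, 6
d = rank(fibre) − rank(cholesterol): -1, 5, 1, 3, -4, -4; Σd² = 68
ρ = 1 − 6Σd² / [n(n²−1)] = 1 − 6×68 / (6×35) = 1 − 408/210 ≈ -0.943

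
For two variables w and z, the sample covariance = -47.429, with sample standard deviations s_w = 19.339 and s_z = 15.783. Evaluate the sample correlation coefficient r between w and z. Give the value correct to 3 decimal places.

-0.155

r = Cov(w,z) / (s_w · s_z) = -47.429 / (19.339 × 15.783)
  = -47.429 / 305.2274 ≈ -0.155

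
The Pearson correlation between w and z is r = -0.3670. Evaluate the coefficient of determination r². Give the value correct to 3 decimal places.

r² = (-0.3670)² = 0.135

0.135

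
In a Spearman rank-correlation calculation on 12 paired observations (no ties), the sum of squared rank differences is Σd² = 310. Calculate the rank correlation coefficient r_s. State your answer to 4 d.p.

ρ = 1 − 6Σd² / [n(n²−1)] = 1 − 6×310 / (12×143)
  = 1 − 1860/1716 = 1 − 1.08392 ≈ -0.0839

-0.0839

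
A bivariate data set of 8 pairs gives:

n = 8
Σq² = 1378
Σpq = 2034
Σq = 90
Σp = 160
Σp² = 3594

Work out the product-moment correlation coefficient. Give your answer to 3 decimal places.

0.617

r = (nΣpq − ΣpΣq) / √[(nΣp² − (Σp)²)(nΣq² − (Σq)²)]
Numerator: 8×2034 − 160×90 = 1872
Denominator: √[(28752 − 25600)(11024 − 8100)] = √[3152 × 2924] = 3035.8603
r = 1872 / 3035.8603 ≈ 0.617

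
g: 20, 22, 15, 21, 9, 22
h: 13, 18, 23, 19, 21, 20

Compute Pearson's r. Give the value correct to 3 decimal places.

-0.475

n = 6, Σg = 109, Σh = 114, Σg² = 2115, Σh² = 2224, Σgh = 2029
nΣgh − ΣgΣh = 12174 − 12426 = -252
nΣg² − (Σg)² = 12690 − 11881 = 809; nΣh² − (Σh)² = 13344 − 12996 = 348
r = -252 / √(809 × 348) = -252 / 530.5959 ≈ -0.475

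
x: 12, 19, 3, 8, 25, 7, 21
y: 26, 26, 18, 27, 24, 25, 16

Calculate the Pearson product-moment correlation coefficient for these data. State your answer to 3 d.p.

n = 7, Σx = 95, Σy = 162, Σx² = 1693, Σy² = 3862, Σxy = 2187
nΣxy − ΣxΣy = 15309 − 15390 = -81
nΣx² − (Σx)² = 11851 − 9025 = 2826; nΣy² − (Σy)² = 27034 − 26244 = 790
r = -81 / √(2826 × 790) = -81 / 1494.1687 ≈ -0.054

-0.054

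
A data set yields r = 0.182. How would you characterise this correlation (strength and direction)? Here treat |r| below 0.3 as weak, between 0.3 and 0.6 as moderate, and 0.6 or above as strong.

r = 0.182 > 0 so the relationship is positive.
|r| = 0.182, which falls in the weak range.

weak positive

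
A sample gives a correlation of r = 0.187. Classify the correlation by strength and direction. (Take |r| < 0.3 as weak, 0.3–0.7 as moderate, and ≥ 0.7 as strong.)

weak positive

r = 0.187 > 0 so the relationship is positive.
|r| = 0.187, which falls in the weak range.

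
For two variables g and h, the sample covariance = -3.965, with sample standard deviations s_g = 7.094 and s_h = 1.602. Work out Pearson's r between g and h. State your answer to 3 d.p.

-0.349

r = Cov(g,h) / (s_g · s_h) = -3.965 / (7.094 × 1.602)
  = -3.965 / 11.3646 ≈ -0.349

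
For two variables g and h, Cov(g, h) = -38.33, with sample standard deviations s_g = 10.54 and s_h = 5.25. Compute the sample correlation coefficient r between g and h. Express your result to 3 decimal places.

r = Cov(g,h) / (s_g · s_h) = -38.33 / (10.54 × 5.25)
  = -38.33 / 55.3350 ≈ -0.693

-0.693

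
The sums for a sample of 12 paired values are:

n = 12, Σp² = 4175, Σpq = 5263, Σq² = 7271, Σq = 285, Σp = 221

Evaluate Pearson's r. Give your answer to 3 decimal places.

0.062

r = (nΣpq − ΣpΣq) / √[(nΣp² − (Σp)²)(nΣq² − (Σq)²)]
Numerator: 12×5263 − 221×285 = 171
Denominator: √[(50100 − 48841)(87252 − 81225)] = √[1259 × 6027] = 2754.6312
r = 171 / 2754.6312 ≈ 0.062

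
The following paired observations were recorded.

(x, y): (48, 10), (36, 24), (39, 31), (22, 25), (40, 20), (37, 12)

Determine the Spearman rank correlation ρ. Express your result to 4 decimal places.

Rank x: 6, 2, 4, 1, 5, 3
Rank y: 1, 4, 6, 5, 3, 2
d = rank(x) − rank(y): 5, -2, -2, -4, 2, 1; Σd² = 54
ρ = 1 − 6Σd² / [n(n²−1)] = 1 − 6×54 / (6×35) = 1 − 324/210 ≈ -0.5429

-0.5429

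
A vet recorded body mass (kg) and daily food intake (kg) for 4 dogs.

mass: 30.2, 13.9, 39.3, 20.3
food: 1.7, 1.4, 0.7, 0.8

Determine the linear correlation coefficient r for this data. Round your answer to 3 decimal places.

-0.293

n = 4, Σx = 103.7, Σy = 4.6, Σx² = 3061.83, Σy² = 5.98, Σxy = 114.55
nΣxy − ΣxΣy = 458.2 − 477.02 = -18.82
nΣx² − (Σx)² = 12247.32 − 10753.69 = 1493.63; nΣy² − (Σy)² = 23.92 − 21.16 = 2.76
r = -18.82 / √(1493.63 × 2.76) = -18.82 / 64.2061 ≈ -0.293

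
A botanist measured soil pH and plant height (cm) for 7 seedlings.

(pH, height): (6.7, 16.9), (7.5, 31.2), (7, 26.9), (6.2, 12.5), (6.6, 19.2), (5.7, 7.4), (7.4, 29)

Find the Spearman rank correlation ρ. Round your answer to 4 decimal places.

Rank pH: 4, 7, 5, 2, 3, 1, 6
Rank height: 3, 7, 5, 2, 4, 1, 6
d = rank(pH) − rank(height): 1, 0, 0, 0, -1, 0, 0; Σd² = 2
ρ = 1 − 6Σd² / [n(n²−1)] = 1 − 6×2 / (7×48) = 1 − 12/336 ≈ 0.9643

0.9643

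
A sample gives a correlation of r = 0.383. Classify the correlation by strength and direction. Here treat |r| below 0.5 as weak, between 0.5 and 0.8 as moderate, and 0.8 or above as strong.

weak positive

r = 0.383 > 0 so the relationship is positive.
|r| = 0.383, which falls in the weak range.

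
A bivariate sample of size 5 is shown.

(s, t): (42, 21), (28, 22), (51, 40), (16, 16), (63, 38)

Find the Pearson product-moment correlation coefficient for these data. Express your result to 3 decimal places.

n = 5, Σs = 200, Σt = 137, Σs² = 9374, Σt² = 4225, Σst = 6188
nΣst − ΣsΣt = 30940 − 27400 = 3540
nΣs² − (Σs)² = 46870 − 40000 = 6870; nΣt² − (Σt)² = 21125 − 18769 = 2356
r = 3540 / √(6870 × 2356) = 3540 / 4023.1480 ≈ 0.880

0.880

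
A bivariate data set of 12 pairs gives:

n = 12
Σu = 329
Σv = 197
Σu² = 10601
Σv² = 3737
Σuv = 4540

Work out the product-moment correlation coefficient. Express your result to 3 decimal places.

r = (nΣuv − ΣuΣv) / √[(nΣu² − (Σu)²)(nΣv² − (Σv)²)]
Numerator: 12×4540 − 329×197 = -10333
Denominator: √[(127212 − 108241)(44844 − 38809)] = √[18971 × 6035] = 10699.9993
r = -10333 / 10699.9993 ≈ -0.966

-0.966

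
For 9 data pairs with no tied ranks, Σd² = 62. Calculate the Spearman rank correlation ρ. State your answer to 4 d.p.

0.4833

ρ = 1 − 6Σd² / [n(n²−1)] = 1 − 6×62 / (9×80)
  = 1 − 372/720 = 1 − 0.51667 ≈ 0.4833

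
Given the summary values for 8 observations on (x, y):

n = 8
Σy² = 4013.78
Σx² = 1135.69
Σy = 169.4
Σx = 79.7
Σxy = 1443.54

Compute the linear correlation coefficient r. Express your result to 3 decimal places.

-0.639

r = (nΣxy − ΣxΣy) / √[(nΣx² − (Σx)²)(nΣy² − (Σy)²)]
Numerator: 8×1443.54 − 79.7×169.4 = -1952.86
Denominator: √[(9085.52 − 6352.09)(32110.24 − 28696.36)] = √[2733.43 × 3413.88] = 3054.7671
r = -1952.86 / 3054.7671 ≈ -0.639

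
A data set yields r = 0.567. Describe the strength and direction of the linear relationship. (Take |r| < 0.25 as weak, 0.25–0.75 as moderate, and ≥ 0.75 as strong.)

r = 0.567 > 0 so the relationship is positive.
|r| = 0.567, which falls in the moderate range.

moderate positive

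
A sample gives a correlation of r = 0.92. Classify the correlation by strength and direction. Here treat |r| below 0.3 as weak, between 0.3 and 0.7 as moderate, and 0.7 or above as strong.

r = 0.92 > 0 so the relationship is positive.
|r| = 0.92, which falls in the strong range.

strong positive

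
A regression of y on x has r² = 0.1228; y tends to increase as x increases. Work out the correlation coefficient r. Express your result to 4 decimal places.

0.3504

|r| = √0.1228 = 0.3504
The association is positive, so r = 0.3504.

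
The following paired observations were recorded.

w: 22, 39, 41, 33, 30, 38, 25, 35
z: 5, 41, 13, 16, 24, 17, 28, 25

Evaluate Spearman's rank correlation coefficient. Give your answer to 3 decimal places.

Rank w: 1, 7, 8, 4, 3, 6, 2, 5
Rank z: 1, 8, 2, 3, 5, 4, 7, 6
d = rank(w) − rank(z): 0, -1, 6, 1, -2, 2, -5, -1; Σd² = 72
ρ = 1 − 6Σd² / [n(n²−1)] = 1 − 6×72 / (8×63) = 1 − 432/504 ≈ 0.143

0.143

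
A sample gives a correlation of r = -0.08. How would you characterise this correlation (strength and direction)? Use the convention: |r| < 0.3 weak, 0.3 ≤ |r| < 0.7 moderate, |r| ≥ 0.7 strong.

weak negative

r = -0.08 < 0 so the relationship is negative.
|r| = 0.08, which falls in the weak range.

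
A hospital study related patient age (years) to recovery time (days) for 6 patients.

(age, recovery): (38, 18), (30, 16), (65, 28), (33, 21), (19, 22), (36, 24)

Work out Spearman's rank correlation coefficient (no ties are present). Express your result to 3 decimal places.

Rank age: 5, 2, 6, 3, 1, 4
Rank recovery: 2, 1, 6, 3, 4, 5
d = rank(age) − rank(recovery): 3, 1, 0, 0, -3, -1; Σd² = 20
ρ = 1 − 6Σd² / [n(n²−1)] = 1 − 6×20 / (6×35) = 1 − 120/210 ≈ 0.429

0.429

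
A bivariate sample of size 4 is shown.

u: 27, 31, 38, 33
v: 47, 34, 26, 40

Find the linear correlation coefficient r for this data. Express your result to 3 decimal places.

n = 4, Σu = 129, Σv = 147, Σu² = 4223, Σv² = 5641, Σuv = 4631
nΣuv − ΣuΣv = 18524 − 18963 = -439
nΣu² − (Σu)² = 16892 − 16641 = 251; nΣv² − (Σv)² = 22564 − 21609 = 955
r = -439 / √(251 × 955) = -439 / 489.5968 ≈ -0.897

-0.897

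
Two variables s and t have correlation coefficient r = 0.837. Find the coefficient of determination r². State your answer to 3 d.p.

0.701

r² = (0.837)² = 0.701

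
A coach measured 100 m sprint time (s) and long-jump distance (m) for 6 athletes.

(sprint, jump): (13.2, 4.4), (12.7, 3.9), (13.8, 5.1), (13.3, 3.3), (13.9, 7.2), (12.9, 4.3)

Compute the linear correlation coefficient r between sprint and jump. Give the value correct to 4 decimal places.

n = 6, Σx = 79.8, Σy = 28.2, Σx² = 1062.48, Σy² = 141.8, Σxy = 377.43
nΣxy − ΣxΣy = 2264.58 − 2250.36 = 14.22
nΣx² − (Σx)² = 6374.88 − 6368.04 = 6.84; nΣy² − (Σy)² = 850.8 − 795.24 = 55.56
r = 14.22 / √(6.84 × 55.56) = 14.22 / 19.4944 ≈ 0.7294

0.7294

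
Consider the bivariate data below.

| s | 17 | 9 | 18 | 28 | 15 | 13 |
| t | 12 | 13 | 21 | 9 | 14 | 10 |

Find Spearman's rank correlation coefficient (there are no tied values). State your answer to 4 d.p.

Rank s: 4, 1, 5, 6, 3, 2
Rank t: 3, 4, 6, 1, 5, 2
d = rank(s) − rank(t): 1, -3, -1, 5, -2, 0; Σd² = 40
ρ = 1 − 6Σd² / [n(n²−1)] = 1 − 6×40 / (6×35) = 1 − 240/210 ≈ -0.1429

-0.1429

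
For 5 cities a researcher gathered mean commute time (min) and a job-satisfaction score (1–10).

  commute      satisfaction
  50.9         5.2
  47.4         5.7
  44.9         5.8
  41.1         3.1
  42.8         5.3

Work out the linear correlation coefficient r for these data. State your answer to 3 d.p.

0.556

n = 5, Σx = 227.1, Σy = 25.1, Σx² = 10374.63, Σy² = 130.87, Σxy = 1149.53
nΣxy − ΣxΣy = 5747.65 − 5700.21 = 47.44
nΣx² − (Σx)² = 51873.15 − 51574.41 = 298.74; nΣy² − (Σy)² = 654.35 − 630.01 = 24.34
r = 47.44 / √(298.74 × 24.34) = 47.44 / 85.2721 ≈ 0.556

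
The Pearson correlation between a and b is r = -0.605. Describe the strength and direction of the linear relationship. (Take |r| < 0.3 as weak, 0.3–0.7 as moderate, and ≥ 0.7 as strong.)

moderate negative

r = -0.605 < 0 so the relationship is negative.
|r| = 0.605, which falls in the moderate range.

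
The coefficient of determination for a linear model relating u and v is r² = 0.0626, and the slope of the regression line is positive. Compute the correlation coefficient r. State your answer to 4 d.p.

|r| = √0.0626 = 0.2502
The association is positive, so r = 0.2502.

0.2502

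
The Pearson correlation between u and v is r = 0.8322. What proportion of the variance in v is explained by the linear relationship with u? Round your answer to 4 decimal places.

r² = (0.8322)² = 0.6926

0.6926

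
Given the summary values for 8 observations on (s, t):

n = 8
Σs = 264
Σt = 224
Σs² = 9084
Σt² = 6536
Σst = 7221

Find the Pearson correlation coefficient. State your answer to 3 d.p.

-0.546

r = (nΣst − ΣsΣt) / √[(nΣs² − (Σs)²)(nΣt² − (Σt)²)]
Numerator: 8×7221 − 264×224 = -1368
Denominator: √[(72672 − 69696)(52288 − 50176)] = √[2976 × 2112] = 2507.0525
r = -1368 / 2507.0525 ≈ -0.546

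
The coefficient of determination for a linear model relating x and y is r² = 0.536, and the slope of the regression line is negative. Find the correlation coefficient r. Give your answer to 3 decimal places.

|r| = √0.536 = 0.732
The association is negative, so r = −0.732.

-0.732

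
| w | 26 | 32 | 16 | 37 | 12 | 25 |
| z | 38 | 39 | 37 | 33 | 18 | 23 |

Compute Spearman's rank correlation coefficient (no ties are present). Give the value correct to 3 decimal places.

Rank w: 4, 5, 2, 6, 1, 3
Rank z: 5, 6, 4, 3, 1, 2
d = rank(w) − rank(z): -1, -1, -2, 3, 0, 1; Σd² = 16
ρ = 1 − 6Σd² / [n(n²−1)] = 1 − 6×16 / (6×35) = 1 − 96/210 ≈ 0.543

0.543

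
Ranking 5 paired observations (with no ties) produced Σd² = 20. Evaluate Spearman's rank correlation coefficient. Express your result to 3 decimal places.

ρ = 1 − 6Σd² / [n(n²−1)] = 1 − 6×20 / (5×24)
  = 1 − 120/120 = 1 − 1.0000 ≈ 0.000

0.000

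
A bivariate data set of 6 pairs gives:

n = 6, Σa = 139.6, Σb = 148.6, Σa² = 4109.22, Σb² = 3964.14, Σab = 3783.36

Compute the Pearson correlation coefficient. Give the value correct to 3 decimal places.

0.659

r = (nΣab − ΣaΣb) / √[(nΣa² − (Σa)²)(nΣb² − (Σb)²)]
Numerator: 6×3783.36 − 139.6×148.6 = 1955.6
Denominator: √[(24655.32 − 19488.16)(23784.84 − 22081.96)] = √[5167.16 × 1702.88] = 2966.3198
r = 1955.6 / 2966.3198 ≈ 0.659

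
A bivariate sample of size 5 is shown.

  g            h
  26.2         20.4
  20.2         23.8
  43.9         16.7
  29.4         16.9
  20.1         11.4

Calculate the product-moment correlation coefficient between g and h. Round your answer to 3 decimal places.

n = 5, Σg = 139.8, Σh = 89.2, Σg² = 4290.06, Σh² = 1677.06, Σgh = 2474.37
nΣgh − ΣgΣh = 12371.85 − 12470.16 = -98.31
nΣg² − (Σg)² = 21450.3 − 19544.04 = 1906.26; nΣh² − (Σh)² = 8385.3 − 7956.64 = 428.66
r = -98.31 / √(1906.26 × 428.66) = -98.31 / 903.9565 ≈ -0.109

-0.109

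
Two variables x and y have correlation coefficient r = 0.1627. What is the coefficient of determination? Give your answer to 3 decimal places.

r² = (0.1627)² = 0.026

0.026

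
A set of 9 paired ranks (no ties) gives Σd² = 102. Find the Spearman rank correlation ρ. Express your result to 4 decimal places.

0.1500

ρ = 1 − 6Σd² / [n(n²−1)] = 1 − 6×102 / (9×80)
  = 1 − 612/720 = 1 − 0.85000 ≈ 0.1500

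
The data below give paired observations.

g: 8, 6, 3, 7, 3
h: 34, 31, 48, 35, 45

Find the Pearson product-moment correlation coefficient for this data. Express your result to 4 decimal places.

-0.8791

n = 5, Σg = 27, Σh = 193, Σg² = 167, Σh² = 7671, Σgh = 982
nΣgh − ΣgΣh = 4910 − 5211 = -301
nΣg² − (Σg)² = 835 − 729 = 106; nΣh² − (Σh)² = 38355 − 37249 = 1106
r = -301 / √(106 × 1106) = -301 / 342.3974 ≈ -0.8791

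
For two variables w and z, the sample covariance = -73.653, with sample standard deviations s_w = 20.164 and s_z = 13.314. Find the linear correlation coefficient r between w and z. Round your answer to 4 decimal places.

r = Cov(w,z) / (s_w · s_z) = -73.653 / (20.164 × 13.314)
  = -73.653 / 268.4635 ≈ -0.2744

-0.2744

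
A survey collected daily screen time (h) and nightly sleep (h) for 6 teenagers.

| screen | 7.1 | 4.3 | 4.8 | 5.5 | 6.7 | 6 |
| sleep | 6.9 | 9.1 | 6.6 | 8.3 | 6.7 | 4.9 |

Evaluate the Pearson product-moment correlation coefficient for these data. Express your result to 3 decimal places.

n = 6, Σx = 34.4, Σy = 42.5, Σx² = 203.08, Σy² = 311.77, Σxy = 239.74
nΣxy − ΣxΣy = 1438.44 − 1462 = -23.56
nΣx² − (Σx)² = 1218.48 − 1183.36 = 35.12; nΣy² − (Σy)² = 1870.62 − 1806.25 = 64.37
r = -23.56 / √(35.12 × 64.37) = -23.56 / 47.5465 ≈ -0.496

-0.496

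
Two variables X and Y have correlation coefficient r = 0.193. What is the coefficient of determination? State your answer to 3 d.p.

r² = (0.193)² = 0.037

0.037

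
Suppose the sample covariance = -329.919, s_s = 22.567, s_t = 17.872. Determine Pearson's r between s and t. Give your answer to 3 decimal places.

r = Cov(s,t) / (s_s · s_t) = -329.919 / (22.567 × 17.872)
  = -329.919 / 403.3174 ≈ -0.818

-0.818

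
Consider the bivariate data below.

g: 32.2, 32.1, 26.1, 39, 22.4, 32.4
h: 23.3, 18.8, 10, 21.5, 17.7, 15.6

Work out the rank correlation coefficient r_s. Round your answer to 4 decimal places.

0.4286

Rank g: 4, 3, 2, 6, 1, 5
Rank h: 6, 4, 1, 5, 3, 2
d = rank(g) − rank(h): -2, -1, 1, 1, -2, 3; Σd² = 20
ρ = 1 − 6Σd² / [n(n²−1)] = 1 − 6×20 / (6×35) = 1 − 120/210 ≈ 0.4286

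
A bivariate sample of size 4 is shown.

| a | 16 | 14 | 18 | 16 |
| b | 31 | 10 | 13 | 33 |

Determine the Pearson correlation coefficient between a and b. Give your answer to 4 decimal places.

n = 4, Σa = 64, Σb = 87, Σa² = 1032, Σb² = 2319, Σab = 1398
nΣab − ΣaΣb = 5592 − 5568 = 24
nΣa² − (Σa)² = 4128 − 4096 = 32; nΣb² − (Σb)² = 9276 − 7569 = 1707
r = 24 / √(32 × 1707) = 24 / 233.7178 ≈ 0.1027

0.1027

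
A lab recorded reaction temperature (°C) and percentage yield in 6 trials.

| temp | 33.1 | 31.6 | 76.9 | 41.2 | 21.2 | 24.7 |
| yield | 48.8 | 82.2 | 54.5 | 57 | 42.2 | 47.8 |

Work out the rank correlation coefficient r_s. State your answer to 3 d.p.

0.600

Rank temp: 4, 3, 6, 5, 1, 2
Rank yield: 3, 6, 4, 5, 1, 2
d = rank(temp) − rank(yield): 1, -3, 2, 0, 0, 0; Σd² = 14
ρ = 1 − 6Σd² / [n(n²−1)] = 1 − 6×14 / (6×35) = 1 − 84/210 ≈ 0.600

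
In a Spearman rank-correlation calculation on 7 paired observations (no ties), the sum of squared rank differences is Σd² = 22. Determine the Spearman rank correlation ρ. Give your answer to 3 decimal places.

ρ = 1 − 6Σd² / [n(n²−1)] = 1 − 6×22 / (7×48)
  = 1 − 132/336 = 1 − 0.3929 ≈ 0.607

0.607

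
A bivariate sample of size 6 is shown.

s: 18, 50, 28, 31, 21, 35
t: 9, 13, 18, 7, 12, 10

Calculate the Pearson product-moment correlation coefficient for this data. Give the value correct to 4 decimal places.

n = 6, Σs = 183, Σt = 69, Σs² = 6235, Σt² = 867, Σst = 2135
nΣst − ΣsΣt = 12810 − 12627 = 183
nΣs² − (Σs)² = 37410 − 33489 = 3921; nΣt² − (Σt)² = 5202 − 4761 = 441
r = 183 / √(3921 × 441) = 183 / 1314.9757 ≈ 0.1392

0.1392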